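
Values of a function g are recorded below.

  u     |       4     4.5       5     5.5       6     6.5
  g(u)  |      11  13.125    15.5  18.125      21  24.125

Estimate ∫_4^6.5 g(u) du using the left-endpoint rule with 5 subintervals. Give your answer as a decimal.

Δu = 0.5.
Sum = 0.5·[11 + 13.125 + 15.5 + 18.125 + 21] = 39.375.

39.375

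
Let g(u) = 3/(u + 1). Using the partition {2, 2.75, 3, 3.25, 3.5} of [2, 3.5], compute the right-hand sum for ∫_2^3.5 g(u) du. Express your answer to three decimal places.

1.131

Subinterval widths: 0.75, 0.25, 0.25, 0.25.
Right endpoints: 2.75, 3, 3.25, 3.5.
g(2.75) = 0.8, g(3) = 0.75, g(3.25) = 12/17, g(3.5) = 2/3.
Sum = Σ Δu_i · g(u_i).
Sum ≈ 1.131.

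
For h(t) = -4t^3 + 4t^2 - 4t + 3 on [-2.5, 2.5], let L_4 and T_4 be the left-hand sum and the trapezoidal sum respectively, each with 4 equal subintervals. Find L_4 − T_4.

L_4 = 152.5.
T_4 = 61.875.
L_4 − T_4 = 90.625.

90.625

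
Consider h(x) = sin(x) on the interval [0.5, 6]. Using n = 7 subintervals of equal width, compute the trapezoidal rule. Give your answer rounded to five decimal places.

Δx = (6 − 0.5)/7 = 11/14.
h(0.5) ≈ 0.47943, h(9/7) ≈ 0.95964, h(29/14) ≈ 0.87728, h(20/7) ≈ 0.28063, h(51/14) ≈ -0.48053, h(31/7) ≈ -0.95999, h(73/14) ≈ -0.87667, h(6) ≈ -0.27942.
T_7 = (Δx/2)·[h(x_0) + 2h(x_1) + ... + 2h(x_{6}) + h(x_7)].
Sum ≈ -0.07829.

-0.07829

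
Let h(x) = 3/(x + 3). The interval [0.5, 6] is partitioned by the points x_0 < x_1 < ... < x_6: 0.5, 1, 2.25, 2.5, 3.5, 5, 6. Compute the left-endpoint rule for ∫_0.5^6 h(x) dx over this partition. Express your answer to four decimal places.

Subinterval widths: 0.5, 1.25, 0.25, 1, 1.5, 1.
Left endpoints: 0.5, 1, 2.25, 2.5, 3.5, 5.
h(0.5) = 6/7, h(1) = 0.75, h(2.25) = 4/7, h(2.5) = 6/11, h(3.5) = 6/13, h(5) = 0.375.
Sum = Σ Δx_i · h(x_i).
Sum ≈ 3.1217.

3.1217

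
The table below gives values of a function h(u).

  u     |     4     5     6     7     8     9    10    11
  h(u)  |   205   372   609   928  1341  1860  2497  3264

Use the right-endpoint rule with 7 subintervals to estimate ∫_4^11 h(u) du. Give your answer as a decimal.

10871

Δu = 1.
Sum = 1·[372 + 609 + 928 + 1341 + 1860 + 2497 + 3264] = 10871.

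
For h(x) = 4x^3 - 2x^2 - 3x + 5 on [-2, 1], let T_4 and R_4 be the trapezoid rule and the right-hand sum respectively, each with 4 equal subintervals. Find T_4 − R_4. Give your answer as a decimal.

-12.375

T_4 = -3.75.
R_4 = 8.625.
T_4 − R_4 = -12.375.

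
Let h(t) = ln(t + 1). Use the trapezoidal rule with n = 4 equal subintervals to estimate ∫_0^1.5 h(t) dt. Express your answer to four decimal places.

0.7837

Δt = (1.5 − 0)/4 = 0.375.
h(0) ≈ 0.0000, h(0.375) ≈ 0.3185, h(0.75) ≈ 0.5596, h(1.125) ≈ 0.7538, h(1.5) ≈ 0.9163.
T_4 = (Δt/2)·[h(t_0) + 2h(t_1) + 2h(t_2) + 2h(t_3) + h(t_4)].
Sum ≈ 0.7837.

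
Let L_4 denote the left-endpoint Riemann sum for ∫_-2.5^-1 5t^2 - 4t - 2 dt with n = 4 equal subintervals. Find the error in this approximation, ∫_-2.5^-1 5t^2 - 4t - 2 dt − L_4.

Exact integral: ∫_-2.5^-1 f(t) dt = 31.875.
L_4 = 38.09765625.
Error = 31.875 − 38.09765625 = -6.22265625.

-6.22265625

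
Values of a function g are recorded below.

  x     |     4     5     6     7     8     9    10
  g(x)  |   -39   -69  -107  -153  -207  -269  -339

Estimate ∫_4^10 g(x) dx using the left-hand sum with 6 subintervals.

Δx = 1.
Sum = 1·[(-39) + (-69) + (-107) + (-153) + (-207) + (-269)] = -844.

-844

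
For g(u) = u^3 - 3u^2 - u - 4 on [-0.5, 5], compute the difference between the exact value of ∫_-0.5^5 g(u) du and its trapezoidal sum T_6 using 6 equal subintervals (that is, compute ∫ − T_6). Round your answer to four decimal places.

-2.8885

Exact integral: ∫_-0.5^5 g(u) du = -3.265625.
T_6 ≈ -0.377170.
Error ≈ -3.265625 − (-0.377170) ≈ -2.8885.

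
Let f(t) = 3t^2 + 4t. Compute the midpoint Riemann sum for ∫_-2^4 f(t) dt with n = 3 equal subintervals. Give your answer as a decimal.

90

Δt = (4 − (-2))/3 = 2.
Midpoints: -1, 1, 3.
f(-1) = -1, f(1) = 7, f(3) = 39.
Sum = Δt · [f(-1) + f(1) + f(3)].
Sum = 90.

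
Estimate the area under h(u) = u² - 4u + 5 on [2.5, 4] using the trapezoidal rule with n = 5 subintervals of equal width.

4.1475

Δu = (4 − 2.5)/5 = 0.3.
h(2.5) = 1.25, h(2.8) = 1.64, h(3.1) = 2.21, h(3.4) = 2.96, h(3.7) = 3.89, h(4) = 5.
T_5 = (Δu/2)·[h(u_0) + 2h(u_1) + ... + 2h(u_{4}) + h(u_5)].
Sum = 4.1475.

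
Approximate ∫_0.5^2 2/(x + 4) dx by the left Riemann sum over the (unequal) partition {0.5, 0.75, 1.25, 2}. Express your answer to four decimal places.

Subinterval widths: 0.25, 0.5, 0.75.
Left endpoints: 0.5, 0.75, 1.25.
f(0.5) = 4/9, f(0.75) = 8/19, f(1.25) = 8/21.
Sum = Σ Δx_i · f(x_i).
Sum ≈ 0.6074.

0.6074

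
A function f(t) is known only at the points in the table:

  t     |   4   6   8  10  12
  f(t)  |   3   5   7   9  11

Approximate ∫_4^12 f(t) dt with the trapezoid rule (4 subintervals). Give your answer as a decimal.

Δt = 2.
T_4 = (2/2)·[3 + 2·5 + 2·7 + 2·9 + 11] = 56.

56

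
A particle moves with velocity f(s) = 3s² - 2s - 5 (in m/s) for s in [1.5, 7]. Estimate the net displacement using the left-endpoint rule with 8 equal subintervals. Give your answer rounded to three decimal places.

Δs = (7 − 1.5)/8 = 0.6875.
Left endpoints: 1.5, 2.1875, 2.875, 3.5625, 4.25, 4.9375, 5.625, 6.3125.
f(1.5) = -1.25, f(2.1875) = 4.98046875, f(2.875) = 14.046875, f(3.5625) = 25.94921875, f(4.25) = 40.6875, f(4.9375) = 58.26171875, f(5.625) = 78.671875, f(6.3125) = 101.91796875.
Sum = Δs · [f(1.5) + f(2.1875) + f(2.875) + ...].
Sum ≈ 222.245.

222.245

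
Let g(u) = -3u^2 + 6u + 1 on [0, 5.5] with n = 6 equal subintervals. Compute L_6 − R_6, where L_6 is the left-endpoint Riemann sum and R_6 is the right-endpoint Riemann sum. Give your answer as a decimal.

52.9375

L_6 ≈ -45.96701389.
R_6 ≈ -98.90451389.
L_6 − R_6 = 52.9375.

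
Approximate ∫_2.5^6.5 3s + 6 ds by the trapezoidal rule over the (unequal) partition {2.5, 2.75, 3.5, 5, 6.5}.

78

Subinterval widths: 0.25, 0.75, 1.5, 1.5.
f(2.5) = 13.5, f(2.75) = 14.25, f(3.5) = 16.5, f(5) = 21, f(6.5) = 25.5.
On each subinterval the trapezoid contributes (Δs_i/2)·[f(s_{i-1}) + f(s_i)].
Sum = 78.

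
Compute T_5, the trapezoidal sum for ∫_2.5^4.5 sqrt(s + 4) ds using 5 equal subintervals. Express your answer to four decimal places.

5.4728

Δs = (4.5 − 2.5)/5 = 0.4.
f(2.5) ≈ 2.5495, f(2.9) ≈ 2.6268, f(3.3) ≈ 2.7019, f(3.7) ≈ 2.7749, f(4.1) ≈ 2.8460, f(4.5) ≈ 2.9155.
T_5 = (Δs/2)·[f(s_0) + 2f(s_1) + ... + 2f(s_{4}) + f(s_5)].
Sum ≈ 5.4728.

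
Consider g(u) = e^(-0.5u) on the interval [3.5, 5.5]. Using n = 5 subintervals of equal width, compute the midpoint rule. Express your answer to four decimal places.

0.2193

Δu = (5.5 − 3.5)/5 = 0.4.
Midpoints: 3.7, 4.1, 4.5, 4.9, 5.3.
g(3.7) ≈ 0.1572, g(4.1) ≈ 0.1287, g(4.5) ≈ 0.1054, g(4.9) ≈ 0.0863, g(5.3) ≈ 0.0707.
Sum = Δu · [g(3.7) + g(4.1) + g(4.5) + g(4.9) + g(5.3)].
Sum ≈ 0.2193.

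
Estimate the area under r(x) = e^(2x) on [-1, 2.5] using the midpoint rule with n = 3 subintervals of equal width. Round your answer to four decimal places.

Δx = (2.5 − (-1))/3 = 7/6.
Midpoints: -5/12, 0.75, 23/12.
r(-5/12) ≈ 0.4346, r(0.75) ≈ 4.4817, r(23/12) ≈ 46.2163.
Sum = Δx · [r(-5/12) + r(0.75) + r(23/12)].
Sum ≈ 59.6547.

59.6547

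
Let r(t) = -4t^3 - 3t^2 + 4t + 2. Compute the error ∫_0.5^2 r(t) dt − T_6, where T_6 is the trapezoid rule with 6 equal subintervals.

Exact integral: ∫_0.5^2 r(t) dt = -13.3125.
T_6 = -13.59375.
Error = -13.3125 − (-13.59375) = 0.28125.

0.28125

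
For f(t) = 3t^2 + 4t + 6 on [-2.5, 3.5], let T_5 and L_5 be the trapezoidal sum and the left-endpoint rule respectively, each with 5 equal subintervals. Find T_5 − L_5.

T_5 = 110.82.
L_5 = 85.62.
T_5 − L_5 = 25.2.

25.2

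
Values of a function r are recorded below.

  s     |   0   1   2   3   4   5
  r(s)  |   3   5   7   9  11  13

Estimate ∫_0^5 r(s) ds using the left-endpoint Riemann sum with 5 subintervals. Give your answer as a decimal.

Δs = 1.
Sum = 1·[3 + 5 + 7 + 9 + 11] = 35.

35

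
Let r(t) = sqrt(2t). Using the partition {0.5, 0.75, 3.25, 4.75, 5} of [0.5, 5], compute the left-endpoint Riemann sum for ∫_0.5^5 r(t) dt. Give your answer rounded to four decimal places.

Subinterval widths: 0.25, 2.5, 1.5, 0.25.
Left endpoints: 0.5, 0.75, 3.25, 4.75.
r(0.5) ≈ 1.0000, r(0.75) ≈ 1.2247, r(3.25) ≈ 2.5495, r(4.75) ≈ 3.0822.
Sum = Σ Δt_i · r(t_i).
Sum ≈ 7.9067.

7.9067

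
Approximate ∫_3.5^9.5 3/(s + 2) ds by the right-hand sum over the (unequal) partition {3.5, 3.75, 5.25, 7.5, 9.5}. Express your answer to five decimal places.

1.98339

Subinterval widths: 0.25, 1.5, 2.25, 2.
Right endpoints: 3.75, 5.25, 7.5, 9.5.
f(3.75) = 12/23, f(5.25) = 12/29, f(7.5) = 6/19, f(9.5) = 6/23.
Sum = Σ Δs_i · f(s_i).
Sum ≈ 1.98339.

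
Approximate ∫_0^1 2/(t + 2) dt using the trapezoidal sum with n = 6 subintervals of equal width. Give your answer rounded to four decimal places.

0.8116

Δt = (1 − 0)/6 = 1/6.
f(0) = 1, f(1/6) = 12/13, f(1/3) = 6/7, f(0.5) = 0.8, f(2/3) = 0.75, f(5/6) = 12/17, f(1) = 2/3.
T_6 = (Δt/2)·[f(t_0) + 2f(t_1) + ... + 2f(t_{5}) + f(t_6)].
Sum ≈ 0.8116.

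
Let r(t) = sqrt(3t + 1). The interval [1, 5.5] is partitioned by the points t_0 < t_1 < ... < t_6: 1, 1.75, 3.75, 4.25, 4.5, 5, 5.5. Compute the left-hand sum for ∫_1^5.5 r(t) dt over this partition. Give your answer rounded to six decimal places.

Subinterval widths: 0.75, 2, 0.5, 0.25, 0.5, 0.5.
Left endpoints: 1, 1.75, 3.75, 4.25, 4.5, 5.
r(1) ≈ 2.000000, r(1.75) ≈ 2.500000, r(3.75) ≈ 3.500000, r(4.25) ≈ 3.708099, r(4.5) ≈ 3.807887, r(5) ≈ 4.000000.
Sum = Σ Δt_i · r(t_i).
Sum ≈ 13.080968.

13.080968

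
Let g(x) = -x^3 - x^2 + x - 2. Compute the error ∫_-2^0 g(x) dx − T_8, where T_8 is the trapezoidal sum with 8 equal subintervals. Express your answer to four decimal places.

Exact integral: ∫_-2^0 g(x) dx ≈ -4.666667.
T_8 = -4.625.
Error ≈ -4.666667 − (-4.625) ≈ -0.0417.

-0.0417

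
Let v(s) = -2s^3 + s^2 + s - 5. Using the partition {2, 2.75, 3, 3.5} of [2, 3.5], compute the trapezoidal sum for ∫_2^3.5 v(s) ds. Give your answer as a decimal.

-60.140625

Subinterval widths: 0.75, 0.25, 0.5.
v(2) = -15, v(2.75) = -36.28125, v(3) = -47, v(3.5) = -75.
On each subinterval the trapezoid contributes (Δs_i/2)·[v(s_{i-1}) + v(s_i)].
Sum = -60.140625.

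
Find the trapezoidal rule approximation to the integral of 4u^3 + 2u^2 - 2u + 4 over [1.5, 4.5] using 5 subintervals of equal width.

464.34

Δu = (4.5 − 1.5)/5 = 0.6.
f(1.5) = 19, f(2.1) = 45.664, f(2.7) = 91.912, f(3.3) = 162.928, f(3.9) = 263.896, f(4.5) = 400.
T_5 = (Δu/2)·[f(u_0) + 2f(u_1) + ... + 2f(u_{4}) + f(u_5)].
Sum = 464.34.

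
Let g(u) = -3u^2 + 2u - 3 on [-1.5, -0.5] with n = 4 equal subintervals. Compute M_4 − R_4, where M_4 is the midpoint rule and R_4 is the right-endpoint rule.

-0.953125

M_4 = -8.234375.
R_4 = -7.28125.
M_4 − R_4 = -0.953125.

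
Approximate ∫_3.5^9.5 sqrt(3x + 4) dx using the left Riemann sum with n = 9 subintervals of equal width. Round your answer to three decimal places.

Δx = (9.5 − 3.5)/9 = 2/3.
Left endpoints: 3.5, 25/6, 29/6, 5.5, 37/6, 41/6, 7.5, 49/6, 53/6.
f(3.5) ≈ 3.808, f(25/6) ≈ 4.062, f(29/6) ≈ 4.301, f(5.5) ≈ 4.528, f(37/6) ≈ 4.743, f(41/6) ≈ 4.950, f(7.5) ≈ 5.148, f(49/6) ≈ 5.339, f(53/6) ≈ 5.523.
Sum = Δx · [f(3.5) + f(25/6) + f(29/6) + ...].
Sum ≈ 28.267.

28.267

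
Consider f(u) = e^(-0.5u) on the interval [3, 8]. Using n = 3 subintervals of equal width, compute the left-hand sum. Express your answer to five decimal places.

Δu = (8 − 3)/3 = 5/3.
Left endpoints: 3, 14/3, 19/3.
f(3) ≈ 0.22313, f(14/3) ≈ 0.09697, f(19/3) ≈ 0.04214.
Sum = Δu · [f(3) + f(14/3) + f(19/3)].
Sum ≈ 0.60374.

0.60374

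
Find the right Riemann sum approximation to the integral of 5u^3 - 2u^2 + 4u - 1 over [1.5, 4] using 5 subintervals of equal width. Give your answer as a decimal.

Δu = (4 − 1.5)/5 = 0.5.
Right endpoints: 2, 2.5, 3, 3.5, 4.
f(2) = 39, f(2.5) = 74.625, f(3) = 128, f(3.5) = 202.875, f(4) = 303.
Sum = Δu · [f(2) + f(2.5) + f(3) + f(3.5) + f(4)].
Sum = 373.75.

373.75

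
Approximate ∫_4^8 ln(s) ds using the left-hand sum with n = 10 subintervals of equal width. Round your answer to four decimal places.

Δs = (8 − 4)/10 = 0.4.
Left endpoints: 4, 4.4, 4.8, 5.2, 5.6, 6, 6.4, 6.8, 7.2, 7.6.
f(4) ≈ 1.3863, f(4.4) ≈ 1.4816, f(4.8) ≈ 1.5686, f(5.2) ≈ 1.6487, f(5.6) ≈ 1.7228, f(6) ≈ 1.7918, f(6.4) ≈ 1.8563, f(6.8) ≈ 1.9169, f(7.2) ≈ 1.9741, f(7.6) ≈ 2.0281.
Sum = Δs · [f(4) + f(4.4) + f(4.8) + ...].
Sum ≈ 6.9501.

6.9501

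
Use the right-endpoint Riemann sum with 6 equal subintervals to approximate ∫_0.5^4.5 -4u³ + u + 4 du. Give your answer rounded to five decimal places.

Δu = (4.5 − 0.5)/6 = 2/3.
Right endpoints: 7/6, 11/6, 2.5, 19/6, 23/6, 4.5.
f(7/6) = -32/27, f(11/6) = -508/27, f(2.5) = -56, f(19/6) = -3236/27, f(23/6) = -5872/27, f(4.5) = -356.
Sum = Δu · [f(7/6) + f(11/6) + f(2.5) + ...].
Sum ≈ -512.88889.

-512.88889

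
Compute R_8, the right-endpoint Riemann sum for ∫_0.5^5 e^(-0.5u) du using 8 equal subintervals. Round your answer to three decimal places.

1.207

Δu = (5 − 0.5)/8 = 0.5625.
Right endpoints: 1.0625, 1.625, 2.1875, 2.75, 3.3125, 3.875, 4.4375, 5.
f(1.0625) ≈ 0.588, f(1.625) ≈ 0.444, f(2.1875) ≈ 0.335, f(2.75) ≈ 0.253, f(3.3125) ≈ 0.191, f(3.875) ≈ 0.144, f(4.4375) ≈ 0.109, f(5) ≈ 0.082.
Sum = Δu · [f(1.0625) + f(1.625) + f(2.1875) + ...].
Sum ≈ 1.207.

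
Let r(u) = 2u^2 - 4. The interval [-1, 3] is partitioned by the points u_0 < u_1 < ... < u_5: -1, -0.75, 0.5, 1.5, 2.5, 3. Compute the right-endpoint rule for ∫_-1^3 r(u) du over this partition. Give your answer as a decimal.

10.90625

Subinterval widths: 0.25, 1.25, 1, 1, 0.5.
Right endpoints: -0.75, 0.5, 1.5, 2.5, 3.
r(-0.75) = -2.875, r(0.5) = -3.5, r(1.5) = 0.5, r(2.5) = 8.5, r(3) = 14.
Sum = Σ Δu_i · r(u_i).
Sum = 10.90625.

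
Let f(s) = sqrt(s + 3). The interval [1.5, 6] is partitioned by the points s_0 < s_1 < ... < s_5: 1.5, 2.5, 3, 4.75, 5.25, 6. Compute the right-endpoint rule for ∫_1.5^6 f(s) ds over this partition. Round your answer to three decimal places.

Subinterval widths: 1, 0.5, 1.75, 0.5, 0.75.
Right endpoints: 2.5, 3, 4.75, 5.25, 6.
f(2.5) ≈ 2.345, f(3) ≈ 2.449, f(4.75) ≈ 2.784, f(5.25) ≈ 2.872, f(6) ≈ 3.000.
Sum = Σ Δs_i · f(s_i).
Sum ≈ 12.128.

12.128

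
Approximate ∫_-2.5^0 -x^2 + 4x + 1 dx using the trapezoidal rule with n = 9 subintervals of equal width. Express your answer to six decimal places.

Δx = (0 − (-2.5))/9 = 5/18.
f(-2.5) = -15.25, f(-20/9) = -1039/81, f(-35/18) = -3421/324, f(-5/3) = -76/9, f(-25/18) = -2101/324, f(-10/9) = -379/81, f(-5/6) = -109/36, f(-5/9) = -124/81, f(-5/18) = -61/324, f(0) = 1.
T_9 = (Δx/2)·[f(x_0) + 2f(x_1) + ... + 2f(x_{8}) + f(x_9)].
Sum ≈ -15.240484.

-15.240484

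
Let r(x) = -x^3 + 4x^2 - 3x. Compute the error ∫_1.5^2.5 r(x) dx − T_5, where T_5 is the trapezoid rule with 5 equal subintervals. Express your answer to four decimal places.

Exact integral: ∫_1.5^2.5 r(x) dx ≈ 1.833333.
T_5 = 1.82.
Error ≈ 1.833333 − 1.82 ≈ 0.0133.

0.0133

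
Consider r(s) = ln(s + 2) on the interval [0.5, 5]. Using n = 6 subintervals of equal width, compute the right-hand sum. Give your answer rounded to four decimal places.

7.2048

Δs = (5 − 0.5)/6 = 0.75.
Right endpoints: 1.25, 2, 2.75, 3.5, 4.25, 5.
r(1.25) ≈ 1.1787, r(2) ≈ 1.3863, r(2.75) ≈ 1.5581, r(3.5) ≈ 1.7047, r(4.25) ≈ 1.8326, r(5) ≈ 1.9459.
Sum = Δs · [r(1.25) + r(2) + r(2.75) + ...].
Sum ≈ 7.2048.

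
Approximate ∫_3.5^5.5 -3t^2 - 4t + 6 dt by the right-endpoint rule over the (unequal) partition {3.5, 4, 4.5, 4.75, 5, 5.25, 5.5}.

Subinterval widths: 0.5, 0.5, 0.25, 0.25, 0.25, 0.25.
Right endpoints: 4, 4.5, 4.75, 5, 5.25, 5.5.
f(4) = -58, f(4.5) = -72.75, f(4.75) = -80.6875, f(5) = -89, f(5.25) = -97.6875, f(5.5) = -106.75.
Sum = Σ Δt_i · f(t_i).
Sum = -158.90625.

-158.90625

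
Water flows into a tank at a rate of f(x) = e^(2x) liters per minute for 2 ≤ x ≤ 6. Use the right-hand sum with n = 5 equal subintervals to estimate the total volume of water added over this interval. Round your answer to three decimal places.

163086.815

Δx = (6 − 2)/5 = 0.8.
Right endpoints: 2.8, 3.6, 4.4, 5.2, 6.
f(2.8) ≈ 270.426, f(3.6) ≈ 1339.431, f(4.4) ≈ 6634.244, f(5.2) ≈ 32859.626, f(6) ≈ 162754.791.
Sum = Δx · [f(2.8) + f(3.6) + f(4.4) + f(5.2) + f(6)].
Sum ≈ 163086.815.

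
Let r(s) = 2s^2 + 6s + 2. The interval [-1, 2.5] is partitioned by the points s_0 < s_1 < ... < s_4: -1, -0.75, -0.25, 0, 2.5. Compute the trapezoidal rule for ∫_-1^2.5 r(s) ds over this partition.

39.09375

Subinterval widths: 0.25, 0.5, 0.25, 2.5.
r(-1) = -2, r(-0.75) = -1.375, r(-0.25) = 0.625, r(0) = 2, r(2.5) = 29.5.
On each subinterval the trapezoid contributes (Δs_i/2)·[r(s_{i-1}) + r(s_i)].
Sum = 39.09375.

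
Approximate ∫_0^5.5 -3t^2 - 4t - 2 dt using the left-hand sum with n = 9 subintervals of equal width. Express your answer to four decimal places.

-204.4506

Δt = (5.5 − 0)/9 = 11/18.
Left endpoints: 0, 11/18, 11/9, 11/6, 22/9, 55/18, 11/3, 77/18, 44/9.
f(0) = -2, f(11/18) = -601/108, f(11/9) = -307/27, f(11/6) = -233/12, f(22/9) = -802/27, f(55/18) = -4561/108, f(11/3) = -57, f(77/18) = -7993/108, f(44/9) = -2518/27.
Sum = Δt · [f(0) + f(11/18) + f(11/9) + ...].
Sum ≈ -204.4506.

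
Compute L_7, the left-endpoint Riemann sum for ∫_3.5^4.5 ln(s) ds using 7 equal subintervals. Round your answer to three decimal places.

Δs = (4.5 − 3.5)/7 = 1/7.
Left endpoints: 3.5, 51/14, 53/14, 55/14, 57/14, 59/14, 61/14.
f(3.5) ≈ 1.253, f(51/14) ≈ 1.293, f(53/14) ≈ 1.331, f(55/14) ≈ 1.368, f(57/14) ≈ 1.404, f(59/14) ≈ 1.438, f(61/14) ≈ 1.472.
Sum = Δs · [f(3.5) + f(51/14) + f(53/14) + ...].
Sum ≈ 1.366.

1.366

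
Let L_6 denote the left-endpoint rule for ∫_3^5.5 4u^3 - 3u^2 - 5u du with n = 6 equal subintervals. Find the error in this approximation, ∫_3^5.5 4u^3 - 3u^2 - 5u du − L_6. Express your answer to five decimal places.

96.78819

Exact integral: ∫_3^5.5 f(u) du = 641.5625.
L_6 ≈ 544.7743056.
Error ≈ 641.5625 − 544.7743056 ≈ 96.78819.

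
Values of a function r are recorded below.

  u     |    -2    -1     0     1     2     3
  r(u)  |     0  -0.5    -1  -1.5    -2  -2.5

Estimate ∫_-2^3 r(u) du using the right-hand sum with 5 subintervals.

-7.5

Δu = 1.
Sum = 1·[(-0.5) + (-1) + (-1.5) + (-2) + (-2.5)] = -7.5.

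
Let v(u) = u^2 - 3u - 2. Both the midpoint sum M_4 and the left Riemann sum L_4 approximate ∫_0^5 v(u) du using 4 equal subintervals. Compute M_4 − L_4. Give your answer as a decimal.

4.296875

M_4 = -6.484375.
L_4 = -10.78125.
M_4 − L_4 = 4.296875.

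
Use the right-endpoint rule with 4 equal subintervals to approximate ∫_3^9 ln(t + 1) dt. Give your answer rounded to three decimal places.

Δt = (9 − 3)/4 = 1.5.
Right endpoints: 4.5, 6, 7.5, 9.
f(4.5) ≈ 1.705, f(6) ≈ 1.946, f(7.5) ≈ 2.140, f(9) ≈ 2.303.
Sum = Δt · [f(4.5) + f(6) + f(7.5) + f(9)].
Sum ≈ 12.140.

12.140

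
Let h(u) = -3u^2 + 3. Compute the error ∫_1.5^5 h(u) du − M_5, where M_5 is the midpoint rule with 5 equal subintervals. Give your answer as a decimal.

Exact integral: ∫_1.5^5 h(u) du = -111.125.
M_5 = -110.69625.
Error = -111.125 − (-110.69625) = -0.42875.

-0.42875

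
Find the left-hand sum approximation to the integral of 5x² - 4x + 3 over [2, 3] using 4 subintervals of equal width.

22.09375

Δx = (3 − 2)/4 = 0.25.
Left endpoints: 2, 2.25, 2.5, 2.75.
f(2) = 15, f(2.25) = 19.3125, f(2.5) = 24.25, f(2.75) = 29.8125.
Sum = Δx · [f(2) + f(2.25) + f(2.5) + f(2.75)].
Sum = 22.09375.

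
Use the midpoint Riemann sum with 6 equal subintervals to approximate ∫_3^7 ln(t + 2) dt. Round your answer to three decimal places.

7.729

Δt = (7 − 3)/6 = 2/3.
Midpoints: 10/3, 4, 14/3, 16/3, 6, 20/3.
f(10/3) ≈ 1.674, f(4) ≈ 1.792, f(14/3) ≈ 1.897, f(16/3) ≈ 1.992, f(6) ≈ 2.079, f(20/3) ≈ 2.159.
Sum = Δt · [f(10/3) + f(4) + f(14/3) + ...].
Sum ≈ 7.729.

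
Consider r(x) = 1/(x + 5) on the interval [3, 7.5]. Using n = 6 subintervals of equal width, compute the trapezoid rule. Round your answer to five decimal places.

0.44672

Δx = (7.5 − 3)/6 = 0.75.
r(3) = 0.125, r(3.75) = 4/35, r(4.5) = 2/19, r(5.25) = 4/41, r(6) = 1/11, r(6.75) = 4/47, r(7.5) = 0.08.
T_6 = (Δx/2)·[r(x_0) + 2r(x_1) + ... + 2r(x_{5}) + r(x_6)].
Sum ≈ 0.44672.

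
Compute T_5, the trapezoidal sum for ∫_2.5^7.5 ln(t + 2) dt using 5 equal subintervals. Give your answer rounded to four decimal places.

Δt = (7.5 − 2.5)/5 = 1.
f(2.5) ≈ 1.5041, f(3.5) ≈ 1.7047, f(4.5) ≈ 1.8718, f(5.5) ≈ 2.0149, f(6.5) ≈ 2.1401, f(7.5) ≈ 2.2513.
T_5 = (Δt/2)·[f(t_0) + 2f(t_1) + ... + 2f(t_{4}) + f(t_5)].
Sum ≈ 9.6092.

9.6092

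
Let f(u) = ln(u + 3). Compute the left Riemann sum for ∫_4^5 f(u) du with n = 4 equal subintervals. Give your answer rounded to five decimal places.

1.99738

Δu = (5 − 4)/4 = 0.25.
Left endpoints: 4, 4.25, 4.5, 4.75.
f(4) ≈ 1.94591, f(4.25) ≈ 1.98100, f(4.5) ≈ 2.01490, f(4.75) ≈ 2.04769.
Sum = Δu · [f(4) + f(4.25) + f(4.5) + f(4.75)].
Sum ≈ 1.99738.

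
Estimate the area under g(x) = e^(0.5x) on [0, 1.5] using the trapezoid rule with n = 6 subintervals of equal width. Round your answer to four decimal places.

Δx = (1.5 − 0)/6 = 0.25.
g(0) ≈ 1.0000, g(0.25) ≈ 1.1331, g(0.5) ≈ 1.2840, g(0.75) ≈ 1.4550, g(1) ≈ 1.6487, g(1.25) ≈ 1.8682, g(1.5) ≈ 2.1170.
T_6 = (Δx/2)·[g(x_0) + 2g(x_1) + ... + 2g(x_{5}) + g(x_6)].
Sum ≈ 2.2369.

2.2369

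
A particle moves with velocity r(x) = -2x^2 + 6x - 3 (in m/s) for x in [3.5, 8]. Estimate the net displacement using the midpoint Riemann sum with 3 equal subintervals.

Δx = (8 − 3.5)/3 = 1.5.
Midpoints: 4.25, 5.75, 7.25.
r(4.25) = -13.625, r(5.75) = -34.625, r(7.25) = -64.625.
Sum = Δx · [r(4.25) + r(5.75) + r(7.25)].
Sum = -169.3125.

-169.3125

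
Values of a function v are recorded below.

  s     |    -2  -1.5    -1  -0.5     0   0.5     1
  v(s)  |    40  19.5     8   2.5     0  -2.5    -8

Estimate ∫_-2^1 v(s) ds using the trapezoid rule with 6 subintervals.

21.75

Δs = 0.5.
T_6 = (0.5/2)·[40 + 2·19.5 + 2·8 + 2·2.5 + 2·0 + 2·(-2.5) + (-8)] = 21.75.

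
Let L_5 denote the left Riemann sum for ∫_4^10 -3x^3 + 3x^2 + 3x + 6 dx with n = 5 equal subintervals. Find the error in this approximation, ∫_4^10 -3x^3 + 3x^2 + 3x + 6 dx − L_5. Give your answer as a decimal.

-1436.4

Exact integral: ∫_4^10 f(x) dx = -6210.
L_5 = -4773.6.
Error = -6210 − (-4773.6) = -1436.4.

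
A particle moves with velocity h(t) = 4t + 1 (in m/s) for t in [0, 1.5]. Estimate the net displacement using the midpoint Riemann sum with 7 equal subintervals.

6

Δt = (1.5 − 0)/7 = 3/14.
Midpoints: 3/28, 9/28, 15/28, 0.75, 27/28, 33/28, 39/28.
h(3/28) = 10/7, h(9/28) = 16/7, h(15/28) = 22/7, h(0.75) = 4, h(27/28) = 34/7, h(33/28) = 40/7, h(39/28) = 46/7.
Sum = Δt · [h(3/28) + h(9/28) + h(15/28) + ...].
Sum = 6.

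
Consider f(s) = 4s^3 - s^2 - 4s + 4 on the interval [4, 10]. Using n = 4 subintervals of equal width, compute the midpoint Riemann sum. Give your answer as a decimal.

9194.625

Δs = (10 − 4)/4 = 1.5.
Midpoints: 4.75, 6.25, 7.75, 9.25.
f(4.75) = 391.125, f(6.25) = 916.5, f(7.75) = 1774.875, f(9.25) = 3047.25.
Sum = Δs · [f(4.75) + f(6.25) + f(7.75) + f(9.25)].
Sum = 9194.625.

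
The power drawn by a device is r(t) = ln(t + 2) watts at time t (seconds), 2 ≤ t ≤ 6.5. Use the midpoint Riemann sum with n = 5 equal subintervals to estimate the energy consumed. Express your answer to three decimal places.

8.150

Δt = (6.5 − 2)/5 = 0.9.
Midpoints: 2.45, 3.35, 4.25, 5.15, 6.05.
r(2.45) ≈ 1.493, r(3.35) ≈ 1.677, r(4.25) ≈ 1.833, r(5.15) ≈ 1.967, r(6.05) ≈ 2.086.
Sum = Δt · [r(2.45) + r(3.35) + r(4.25) + r(5.15) + r(6.05)].
Sum ≈ 8.150.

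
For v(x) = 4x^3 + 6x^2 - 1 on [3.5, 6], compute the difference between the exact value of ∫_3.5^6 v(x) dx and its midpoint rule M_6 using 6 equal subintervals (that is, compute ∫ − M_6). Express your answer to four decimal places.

2.2786

Exact integral: ∫_3.5^6 v(x) dx = 1489.6875.
M_6 ≈ 1487.408854.
Error ≈ 1489.6875 − 1487.408854 ≈ 2.2786.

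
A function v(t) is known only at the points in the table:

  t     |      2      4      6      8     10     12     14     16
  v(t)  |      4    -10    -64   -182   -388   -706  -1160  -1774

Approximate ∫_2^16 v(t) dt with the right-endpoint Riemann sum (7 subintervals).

Δt = 2.
Sum = 2·[(-10) + (-64) + (-182) + (-388) + (-706) + (-1160) + (-1774)] = -8568.

-8568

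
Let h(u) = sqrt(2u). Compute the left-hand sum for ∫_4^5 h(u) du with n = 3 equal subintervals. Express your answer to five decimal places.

Δu = (5 − 4)/3 = 1/3.
Left endpoints: 4, 13/3, 14/3.
h(4) ≈ 2.82843, h(13/3) ≈ 2.94392, h(14/3) ≈ 3.05505.
Sum = Δu · [h(4) + h(13/3) + h(14/3)].
Sum ≈ 2.94247.

2.94247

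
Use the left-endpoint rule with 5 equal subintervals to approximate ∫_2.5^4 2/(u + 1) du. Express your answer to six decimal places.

Δu = (4 − 2.5)/5 = 0.3.
Left endpoints: 2.5, 2.8, 3.1, 3.4, 3.7.
f(2.5) = 4/7, f(2.8) = 10/19, f(3.1) = 20/41, f(3.4) = 5/11, f(3.7) = 20/47.
Sum = Δu · [f(2.5) + f(2.8) + f(3.1) + f(3.4) + f(3.7)].
Sum ≈ 0.739688.

0.739688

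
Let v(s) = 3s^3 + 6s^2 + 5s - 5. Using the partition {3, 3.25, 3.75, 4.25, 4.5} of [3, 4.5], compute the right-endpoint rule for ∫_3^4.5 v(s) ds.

Subinterval widths: 0.25, 0.5, 0.5, 0.25.
Right endpoints: 3.25, 3.75, 4.25, 4.5.
v(3.25) = 177.609375, v(3.75) = 256.328125, v(4.25) = 354.921875, v(4.5) = 412.375.
Sum = Σ Δs_i · v(s_i).
Sum = 453.12109375.

453.12109375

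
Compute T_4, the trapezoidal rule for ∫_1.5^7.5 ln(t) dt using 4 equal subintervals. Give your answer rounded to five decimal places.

8.40695

Δt = (7.5 − 1.5)/4 = 1.5.
f(1.5) ≈ 0.40547, f(3) ≈ 1.09861, f(4.5) ≈ 1.50408, f(6) ≈ 1.79176, f(7.5) ≈ 2.01490.
T_4 = (Δt/2)·[f(t_0) + 2f(t_1) + 2f(t_2) + 2f(t_3) + f(t_4)].
Sum ≈ 8.40695.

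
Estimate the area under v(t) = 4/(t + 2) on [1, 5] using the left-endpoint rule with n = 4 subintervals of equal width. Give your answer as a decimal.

3.8

Δt = (5 − 1)/4 = 1.
Left endpoints: 1, 2, 3, 4.
v(1) = 4/3, v(2) = 1, v(3) = 0.8, v(4) = 2/3.
Sum = Δt · [v(1) + v(2) + v(3) + v(4)].
Sum = 3.8.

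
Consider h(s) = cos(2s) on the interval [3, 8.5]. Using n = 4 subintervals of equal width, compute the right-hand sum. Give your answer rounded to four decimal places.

Δs = (8.5 − 3)/4 = 1.375.
Right endpoints: 4.375, 5.75, 7.125, 8.5.
h(4.375) ≈ -0.7808, h(5.75) ≈ 0.4833, h(7.125) ≈ -0.1126, h(8.5) ≈ -0.2752.
Sum = Δs · [h(4.375) + h(5.75) + h(7.125) + h(8.5)].
Sum ≈ -0.9423.

-0.9423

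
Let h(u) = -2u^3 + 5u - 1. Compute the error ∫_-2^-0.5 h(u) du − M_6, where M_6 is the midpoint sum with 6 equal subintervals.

0.05859375

Exact integral: ∫_-2^-0.5 h(u) du = -2.90625.
M_6 = -2.96484375.
Error = -2.90625 − (-2.96484375) = 0.05859375.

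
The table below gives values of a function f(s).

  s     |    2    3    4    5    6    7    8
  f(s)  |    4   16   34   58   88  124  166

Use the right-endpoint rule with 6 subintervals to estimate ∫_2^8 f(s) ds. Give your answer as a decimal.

486

Δs = 1.
Sum = 1·[16 + 34 + 58 + 88 + 124 + 166] = 486.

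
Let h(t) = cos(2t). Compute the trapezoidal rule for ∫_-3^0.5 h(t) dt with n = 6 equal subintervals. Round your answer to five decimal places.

Δt = (0.5 − (-3))/6 = 7/12.
h(-3) ≈ 0.96017, h(-29/12) ≈ 0.12065, h(-11/6) ≈ -0.86529, h(-1.25) ≈ -0.80114, h(-2/3) ≈ 0.23524, h(-1/12) ≈ 0.98614, h(0.5) ≈ 0.54030.
T_6 = (Δt/2)·[h(t_0) + 2h(t_1) + ... + 2h(t_{5}) + h(t_6)].
Sum ≈ 0.24840.

0.24840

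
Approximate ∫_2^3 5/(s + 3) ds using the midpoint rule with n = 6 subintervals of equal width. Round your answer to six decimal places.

0.911537

Δs = (3 − 2)/6 = 1/6.
Midpoints: 25/12, 2.25, 29/12, 31/12, 2.75, 35/12.
f(25/12) = 60/61, f(2.25) = 20/21, f(29/12) = 12/13, f(31/12) = 60/67, f(2.75) = 20/23, f(35/12) = 60/71.
Sum = Δs · [f(25/12) + f(2.25) + f(29/12) + ...].
Sum ≈ 0.911537.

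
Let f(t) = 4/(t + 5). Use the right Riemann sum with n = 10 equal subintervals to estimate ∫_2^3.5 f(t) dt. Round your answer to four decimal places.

Δt = (3.5 − 2)/10 = 0.15.
Right endpoints: 2.15, 2.3, 2.45, 2.6, 2.75, 2.9, 3.05, 3.2, 3.35, 3.5.
f(2.15) = 80/143, f(2.3) = 40/73, f(2.45) = 80/149, f(2.6) = 10/19, f(2.75) = 16/31, f(2.9) = 40/79, f(3.05) = 80/161, f(3.2) = 20/41, f(3.35) = 80/167, f(3.5) = 8/17.
Sum = Δt · [f(2.15) + f(2.3) + f(2.45) + ...].
Sum ≈ 0.7691.

0.7691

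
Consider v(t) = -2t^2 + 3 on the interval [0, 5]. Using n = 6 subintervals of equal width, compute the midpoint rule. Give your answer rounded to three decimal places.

Δt = (5 − 0)/6 = 5/6.
Midpoints: 5/12, 1.25, 25/12, 35/12, 3.75, 55/12.
v(5/12) = 191/72, v(1.25) = -0.125, v(25/12) = -409/72, v(35/12) = -1009/72, v(3.75) = -25.125, v(55/12) = -2809/72.
Sum = Δt · [v(5/12) + v(1.25) + v(25/12) + ...].
Sum ≈ -67.755.

-67.755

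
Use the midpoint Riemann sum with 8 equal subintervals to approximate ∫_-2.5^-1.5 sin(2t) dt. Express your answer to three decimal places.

0.638

Δt = (-1.5 − (-2.5))/8 = 0.125.
Midpoints: -2.4375, -2.3125, -2.1875, -2.0625, -1.9375, -1.8125, -1.6875, -1.5625.
f(-2.4375) ≈ 0.987, f(-2.3125) ≈ 0.996, f(-2.1875) ≈ 0.944, f(-2.0625) ≈ 0.832, f(-1.9375) ≈ 0.669, f(-1.8125) ≈ 0.465, f(-1.6875) ≈ 0.231, f(-1.5625) ≈ -0.017.
Sum = Δt · [f(-2.4375) + f(-2.3125) + f(-2.1875) + ...].
Sum ≈ 0.638.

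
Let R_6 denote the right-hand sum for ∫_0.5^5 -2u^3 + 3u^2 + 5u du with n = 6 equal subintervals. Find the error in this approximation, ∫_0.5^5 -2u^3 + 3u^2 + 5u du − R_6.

63.0703125

Exact integral: ∫_0.5^5 f(u) du = -125.71875.
R_6 = -188.7890625.
Error = -125.71875 − (-188.7890625) = 63.0703125.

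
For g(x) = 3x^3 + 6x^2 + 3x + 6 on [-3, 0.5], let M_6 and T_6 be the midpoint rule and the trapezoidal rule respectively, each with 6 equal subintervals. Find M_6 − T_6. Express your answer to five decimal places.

M_6 ≈ 1.9429253.
T_6 ≈ 0.3797743.
M_6 − T_6 ≈ 1.56315.

1.56315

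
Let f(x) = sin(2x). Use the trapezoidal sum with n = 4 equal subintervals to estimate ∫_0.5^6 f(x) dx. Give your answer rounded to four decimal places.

-0.0414

Δx = (6 − 0.5)/4 = 1.375.
f(0.5) ≈ 0.8415, f(1.875) ≈ -0.5716, f(3.25) ≈ 0.2151, f(4.625) ≈ 0.1739, f(6) ≈ -0.5366.
T_4 = (Δx/2)·[f(x_0) + 2f(x_1) + 2f(x_2) + 2f(x_3) + f(x_4)].
Sum ≈ -0.0414.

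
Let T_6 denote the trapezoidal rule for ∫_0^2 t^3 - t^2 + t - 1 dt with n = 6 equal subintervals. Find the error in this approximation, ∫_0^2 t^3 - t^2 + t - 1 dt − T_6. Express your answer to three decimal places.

Exact integral: ∫_0^2 f(t) dt ≈ 1.33333.
T_6 ≈ 1.40741.
Error ≈ 1.33333 − 1.40741 ≈ -0.074.

-0.074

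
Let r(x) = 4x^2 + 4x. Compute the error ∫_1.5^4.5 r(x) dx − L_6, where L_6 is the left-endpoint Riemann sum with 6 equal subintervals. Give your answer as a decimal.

20.5

Exact integral: ∫_1.5^4.5 r(x) dx = 153.
L_6 = 132.5.
Error = 153 − 132.5 = 20.5.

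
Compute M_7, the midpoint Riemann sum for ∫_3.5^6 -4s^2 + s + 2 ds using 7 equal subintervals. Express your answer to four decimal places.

Δs = (6 − 3.5)/7 = 5/14.
Midpoints: 103/28, 113/28, 123/28, 4.75, 143/28, 153/28, 163/28.
f(103/28) = -2374/49, f(113/28) = -5793/98, f(123/28) = -3469/49, f(4.75) = -83.5, f(143/28) = -4764/49, f(153/28) = -10973/98, f(163/28) = -6259/49.
Sum = Δs · [f(103/28) + f(113/28) + f(123/28) + ...].
Sum ≈ -213.8520.

-213.8520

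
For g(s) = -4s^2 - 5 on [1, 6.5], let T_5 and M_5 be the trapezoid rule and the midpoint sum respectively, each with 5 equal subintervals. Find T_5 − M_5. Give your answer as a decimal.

-6.655

T_5 = -396.77.
M_5 = -390.115.
T_5 − M_5 = -6.655.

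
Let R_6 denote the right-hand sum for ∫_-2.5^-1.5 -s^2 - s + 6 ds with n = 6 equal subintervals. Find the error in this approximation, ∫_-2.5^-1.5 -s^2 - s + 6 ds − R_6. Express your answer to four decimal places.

-0.2454

Exact integral: ∫_-2.5^-1.5 f(s) ds ≈ 3.916667.
R_6 ≈ 4.162037.
Error ≈ 3.916667 − 4.162037 ≈ -0.2454.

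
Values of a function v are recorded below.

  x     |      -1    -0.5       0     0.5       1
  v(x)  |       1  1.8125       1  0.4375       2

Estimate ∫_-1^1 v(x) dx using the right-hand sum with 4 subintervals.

2.625

Δx = 0.5.
Sum = 0.5·[1.8125 + 1 + 0.4375 + 2] = 2.625.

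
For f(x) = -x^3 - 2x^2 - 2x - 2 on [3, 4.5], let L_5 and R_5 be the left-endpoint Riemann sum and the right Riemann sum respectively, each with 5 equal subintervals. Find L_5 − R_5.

26.8875

L_5 = -126.12.
R_5 = -153.0075.
L_5 − R_5 = 26.8875.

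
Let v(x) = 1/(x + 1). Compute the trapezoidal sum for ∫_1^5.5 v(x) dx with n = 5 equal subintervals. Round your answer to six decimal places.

Δx = (5.5 − 1)/5 = 0.9.
v(1) = 0.5, v(1.9) = 10/29, v(2.8) = 5/19, v(3.7) = 10/47, v(4.6) = 5/28, v(5.5) = 2/13.
T_5 = (Δx/2)·[v(x_0) + 2v(x_1) + ... + 2v(x_{4}) + v(x_5)].
Sum ≈ 1.193621.

1.193621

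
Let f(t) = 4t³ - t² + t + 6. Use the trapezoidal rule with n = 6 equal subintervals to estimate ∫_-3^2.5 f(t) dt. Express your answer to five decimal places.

Δt = (2.5 − (-3))/6 = 11/12.
f(-3) = -114, f(-25/12) = -988/27, f(-7/6) = -311/108, f(-0.25) = 5.625, f(2/3) = 200/27, f(19/12) = 2263/108, f(2.5) = 64.75.
T_6 = (Δt/2)·[f(t_0) + 2f(t_1) + ... + 2f(t_{5}) + f(t_6)].
Sum ≈ -27.60185.

-27.60185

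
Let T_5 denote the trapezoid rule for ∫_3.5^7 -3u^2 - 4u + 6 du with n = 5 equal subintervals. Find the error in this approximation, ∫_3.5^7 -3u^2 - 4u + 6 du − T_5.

0.8575

Exact integral: ∫_3.5^7 f(u) du = -352.625.
T_5 = -353.4825.
Error = -352.625 − (-353.4825) = 0.8575.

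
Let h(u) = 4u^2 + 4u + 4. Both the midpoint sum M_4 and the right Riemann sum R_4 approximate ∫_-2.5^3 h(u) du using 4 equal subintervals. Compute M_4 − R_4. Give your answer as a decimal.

M_4 = 80.8671875.
R_4 = 113.953125.
M_4 − R_4 = -33.0859375.

-33.0859375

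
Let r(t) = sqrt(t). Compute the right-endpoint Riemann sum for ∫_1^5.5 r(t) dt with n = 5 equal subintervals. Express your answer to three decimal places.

8.519

Δt = (5.5 − 1)/5 = 0.9.
Right endpoints: 1.9, 2.8, 3.7, 4.6, 5.5.
r(1.9) ≈ 1.378, r(2.8) ≈ 1.673, r(3.7) ≈ 1.924, r(4.6) ≈ 2.145, r(5.5) ≈ 2.345.
Sum = Δt · [r(1.9) + r(2.8) + r(3.7) + r(4.6) + r(5.5)].
Sum ≈ 8.519.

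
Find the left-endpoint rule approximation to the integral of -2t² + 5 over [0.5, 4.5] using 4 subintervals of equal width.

-22

Δt = (4.5 − 0.5)/4 = 1.
Left endpoints: 0.5, 1.5, 2.5, 3.5.
f(0.5) = 4.5, f(1.5) = 0.5, f(2.5) = -7.5, f(3.5) = -19.5.
Sum = Δt · [f(0.5) + f(1.5) + f(2.5) + f(3.5)].
Sum = -22.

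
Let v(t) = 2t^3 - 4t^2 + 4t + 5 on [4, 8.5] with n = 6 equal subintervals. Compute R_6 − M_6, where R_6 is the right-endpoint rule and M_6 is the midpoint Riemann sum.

R_6 = 2232.6328125.
M_6 = 1876.46484375.
R_6 − M_6 = 356.16796875.

356.16796875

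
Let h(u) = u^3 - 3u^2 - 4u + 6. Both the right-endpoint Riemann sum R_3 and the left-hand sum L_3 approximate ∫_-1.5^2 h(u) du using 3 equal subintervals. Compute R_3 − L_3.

R_3 ≈ 2.479167.
L_3 ≈ 11.666667.
R_3 − L_3 = -9.1875.

-9.1875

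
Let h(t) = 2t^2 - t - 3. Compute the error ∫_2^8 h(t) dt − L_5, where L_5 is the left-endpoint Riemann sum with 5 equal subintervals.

65.52

Exact integral: ∫_2^8 h(t) dt = 288.
L_5 = 222.48.
Error = 288 − 222.48 = 65.52.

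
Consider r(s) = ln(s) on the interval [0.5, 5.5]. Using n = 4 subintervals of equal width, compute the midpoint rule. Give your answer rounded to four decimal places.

4.8184

Δs = (5.5 − 0.5)/4 = 1.25.
Midpoints: 1.125, 2.375, 3.625, 4.875.
r(1.125) ≈ 0.1178, r(2.375) ≈ 0.8650, r(3.625) ≈ 1.2879, r(4.875) ≈ 1.5841.
Sum = Δs · [r(1.125) + r(2.375) + r(3.625) + r(4.875)].
Sum ≈ 4.8184.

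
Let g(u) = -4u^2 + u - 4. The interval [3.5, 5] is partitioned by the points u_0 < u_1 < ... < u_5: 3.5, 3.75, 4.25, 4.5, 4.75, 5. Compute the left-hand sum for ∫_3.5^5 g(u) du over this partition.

-101.125

Subinterval widths: 0.25, 0.5, 0.25, 0.25, 0.25.
Left endpoints: 3.5, 3.75, 4.25, 4.5, 4.75.
g(3.5) = -49.5, g(3.75) = -56.5, g(4.25) = -72, g(4.5) = -80.5, g(4.75) = -89.5.
Sum = Σ Δu_i · g(u_i).
Sum = -101.125.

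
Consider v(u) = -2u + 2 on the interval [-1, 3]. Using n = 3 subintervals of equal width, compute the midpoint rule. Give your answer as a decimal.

0

Δu = (3 − (-1))/3 = 4/3.
Midpoints: -1/3, 1, 7/3.
v(-1/3) = 8/3, v(1) = 0, v(7/3) = -8/3.
Sum = Δu · [v(-1/3) + v(1) + v(7/3)].
Sum = 0.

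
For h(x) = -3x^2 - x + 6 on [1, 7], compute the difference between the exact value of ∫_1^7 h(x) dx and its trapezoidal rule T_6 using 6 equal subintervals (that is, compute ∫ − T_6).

3

Exact integral: ∫_1^7 h(x) dx = -330.
T_6 = -333.
Error = -330 − (-333) = 3.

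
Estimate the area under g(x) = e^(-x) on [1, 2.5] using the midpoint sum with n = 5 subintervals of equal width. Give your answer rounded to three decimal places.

0.285

Δx = (2.5 − 1)/5 = 0.3.
Midpoints: 1.15, 1.45, 1.75, 2.05, 2.35.
g(1.15) ≈ 0.317, g(1.45) ≈ 0.235, g(1.75) ≈ 0.174, g(2.05) ≈ 0.129, g(2.35) ≈ 0.095.
Sum = Δx · [g(1.15) + g(1.45) + g(1.75) + g(2.05) + g(2.35)].
Sum ≈ 0.285.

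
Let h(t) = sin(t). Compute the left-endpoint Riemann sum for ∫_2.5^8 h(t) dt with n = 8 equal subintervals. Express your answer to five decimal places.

Δt = (8 − 2.5)/8 = 0.6875.
Left endpoints: 2.5, 3.1875, 3.875, 4.5625, 5.25, 5.9375, 6.625, 7.3125.
h(2.5) ≈ 0.59847, h(3.1875) ≈ -0.04589, h(3.875) ≈ -0.66940, h(4.5625) ≈ -0.98879, h(5.25) ≈ -0.85893, h(5.9375) ≈ -0.33884, h(6.625) ≈ 0.33520, h(7.3125) ≈ 0.85695.
Sum = Δt · [h(2.5) + h(3.1875) + h(3.875) + ...].
Sum ≈ -0.76398.

-0.76398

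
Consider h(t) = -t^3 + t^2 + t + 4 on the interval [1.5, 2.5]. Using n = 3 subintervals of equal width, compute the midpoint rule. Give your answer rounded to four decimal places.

1.6296

Δt = (2.5 − 1.5)/3 = 1/3.
Midpoints: 5/3, 2, 7/3.
h(5/3) = 103/27, h(2) = 2, h(7/3) = -25/27.
Sum = Δt · [h(5/3) + h(2) + h(7/3)].
Sum ≈ 1.6296.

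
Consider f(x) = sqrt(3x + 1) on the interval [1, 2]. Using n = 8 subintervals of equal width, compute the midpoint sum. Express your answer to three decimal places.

Δx = (2 − 1)/8 = 0.125.
Midpoints: 1.0625, 1.1875, 1.3125, 1.4375, 1.5625, 1.6875, 1.8125, 1.9375.
f(1.0625) ≈ 2.046, f(1.1875) ≈ 2.136, f(1.3125) ≈ 2.222, f(1.4375) ≈ 2.305, f(1.5625) ≈ 2.385, f(1.6875) ≈ 2.462, f(1.8125) ≈ 2.537, f(1.9375) ≈ 2.610.
Sum = Δx · [f(1.0625) + f(1.1875) + f(1.3125) + ...].
Sum ≈ 2.338.

2.338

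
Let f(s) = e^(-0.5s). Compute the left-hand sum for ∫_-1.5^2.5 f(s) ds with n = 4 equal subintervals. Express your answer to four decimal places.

Δs = (2.5 − (-1.5))/4 = 1.
Left endpoints: -1.5, -0.5, 0.5, 1.5.
f(-1.5) ≈ 2.1170, f(-0.5) ≈ 1.2840, f(0.5) ≈ 0.7788, f(1.5) ≈ 0.4724.
Sum = Δs · [f(-1.5) + f(-0.5) + f(0.5) + f(1.5)].
Sum ≈ 4.6522.

4.6522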